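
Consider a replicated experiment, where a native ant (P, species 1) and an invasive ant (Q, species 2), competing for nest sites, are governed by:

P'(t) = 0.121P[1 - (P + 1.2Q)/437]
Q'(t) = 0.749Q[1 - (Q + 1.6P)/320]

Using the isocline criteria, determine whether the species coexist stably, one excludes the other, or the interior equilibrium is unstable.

species 1 excludes species 2

Compare the nullcline intercepts: K1/α12 = 437/1.2 = 364 > K2 = 320; K2/α21 = 320/1.6 = 200 < K1 = 437.
Since the inequalities point opposite ways, species 1 can invade but species 2 cannot.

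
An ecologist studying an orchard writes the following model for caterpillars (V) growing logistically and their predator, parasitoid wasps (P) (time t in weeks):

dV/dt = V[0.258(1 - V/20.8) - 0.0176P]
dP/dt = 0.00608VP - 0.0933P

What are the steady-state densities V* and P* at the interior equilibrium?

From dP/dt = 0 with P > 0: 0.00608V* = 0.0933, so V* = 15.3.
Substitute into dV/dt = 0: 0.258(1 - 15.3/20.8) = 0.0176P*.
The bracket is 0.262, giving P* = 0.0677/0.0176 = 3.84.

V* ≈ 15.3, P* ≈ 3.84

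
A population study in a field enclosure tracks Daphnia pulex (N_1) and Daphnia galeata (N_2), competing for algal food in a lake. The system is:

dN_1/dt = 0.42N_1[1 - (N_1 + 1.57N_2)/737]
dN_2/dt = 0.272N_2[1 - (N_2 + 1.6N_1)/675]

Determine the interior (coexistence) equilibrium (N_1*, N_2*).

N_1* ≈ 213, N_2* ≈ 333

Setting both brackets to zero gives the nullclines N_1 + 1.57N_2 = 737 and 1.6N_1 + N_2 = 675.
Substituting N_2 = 675 - 1.6N_1 into the first: N_1(1 - 1.57·1.6) = 737 - 1.57·675.
So N_1* = -323/-1.51 = 213, and then N_2* = 675 - 1.6·213 = 333.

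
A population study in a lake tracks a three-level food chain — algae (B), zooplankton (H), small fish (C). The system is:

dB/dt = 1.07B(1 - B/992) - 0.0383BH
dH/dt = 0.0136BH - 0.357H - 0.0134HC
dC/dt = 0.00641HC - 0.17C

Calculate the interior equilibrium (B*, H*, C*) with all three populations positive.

From dC/dt = 0: 0.00641H* = 0.17, so H* = 26.5.
From dB/dt = 0: 1.07(1 - B*/992) = 0.0383·26.5, giving B* = 992·(1 - 0.949) = 50.3.
From dH/dt = 0: 0.0136·50.3 - 0.357 = 0.0134C*, so C* = 0.327/0.0134 = 24.4.

B* ≈ 50.3, H* ≈ 26.5, C* ≈ 24.4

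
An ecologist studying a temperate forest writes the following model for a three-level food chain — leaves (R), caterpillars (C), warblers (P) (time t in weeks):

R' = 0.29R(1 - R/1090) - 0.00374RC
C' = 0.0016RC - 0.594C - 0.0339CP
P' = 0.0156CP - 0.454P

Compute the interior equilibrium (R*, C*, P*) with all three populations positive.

From dP/dt = 0: 0.0156C* = 0.454, so C* = 29.1.
From dR/dt = 0: 0.29(1 - R*/1090) = 0.00374·29.1, giving R* = 1090·(1 - 0.375) = 681.
From dC/dt = 0: 0.0016·681 - 0.594 = 0.0339P*, so P* = 0.495/0.0339 = 14.6.

R* ≈ 681, C* ≈ 29.1, P* ≈ 14.6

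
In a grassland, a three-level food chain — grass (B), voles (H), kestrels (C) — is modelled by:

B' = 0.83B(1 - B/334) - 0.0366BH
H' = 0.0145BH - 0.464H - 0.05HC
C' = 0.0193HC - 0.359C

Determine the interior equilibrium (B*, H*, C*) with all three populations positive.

From dC/dt = 0: 0.0193H* = 0.359, so H* = 18.6.
From dB/dt = 0: 0.83(1 - B*/334) = 0.0366·18.6, giving B* = 334·(1 - 0.82) = 60.
From dH/dt = 0: 0.0145·60 - 0.464 = 0.05C*, so C* = 0.407/0.05 = 8.13.

B* ≈ 60, H* ≈ 18.6, C* ≈ 8.13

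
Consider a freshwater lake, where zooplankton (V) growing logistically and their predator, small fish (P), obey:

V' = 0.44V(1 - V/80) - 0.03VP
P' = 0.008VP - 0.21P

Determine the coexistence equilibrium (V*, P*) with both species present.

V* ≈ 26.2, P* ≈ 9.85

From dP/dt = 0 with P > 0: 0.008V* = 0.21, so V* = 26.2.
Substitute into dV/dt = 0: 0.44(1 - 26.2/80) = 0.03P*.
The bracket is 0.672, giving P* = 0.296/0.03 = 9.85.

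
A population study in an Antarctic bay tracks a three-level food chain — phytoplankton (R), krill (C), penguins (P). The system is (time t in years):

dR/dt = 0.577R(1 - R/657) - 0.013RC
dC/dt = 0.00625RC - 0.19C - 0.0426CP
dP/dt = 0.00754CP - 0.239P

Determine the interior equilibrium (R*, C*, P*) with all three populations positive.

R* ≈ 188, C* ≈ 31.7, P* ≈ 23.1

From dP/dt = 0: 0.00754C* = 0.239, so C* = 31.7.
From dR/dt = 0: 0.577(1 - R*/657) = 0.013·31.7, giving R* = 657·(1 - 0.714) = 188.
From dC/dt = 0: 0.00625·188 - 0.19 = 0.0426P*, so P* = 0.984/0.0426 = 23.1.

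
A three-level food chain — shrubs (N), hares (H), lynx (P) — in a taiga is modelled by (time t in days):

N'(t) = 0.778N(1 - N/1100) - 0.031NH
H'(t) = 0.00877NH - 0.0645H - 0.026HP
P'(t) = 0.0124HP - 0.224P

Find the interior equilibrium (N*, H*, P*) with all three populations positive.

From dP/dt = 0: 0.0124H* = 0.224, so H* = 18.1.
From dN/dt = 0: 0.778(1 - N*/1100) = 0.031·18.1, giving N* = 1100·(1 - 0.72) = 308.
From dH/dt = 0: 0.00877·308 - 0.0645 = 0.026P*, so P* = 2.64/0.026 = 101.

N* ≈ 308, H* ≈ 18.1, P* ≈ 101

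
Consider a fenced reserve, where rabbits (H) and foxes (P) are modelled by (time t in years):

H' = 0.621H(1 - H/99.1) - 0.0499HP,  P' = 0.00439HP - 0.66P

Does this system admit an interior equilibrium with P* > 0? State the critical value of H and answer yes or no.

The predator equation gives dP/dt > 0 only when H > 0.66/0.00439 = 150.
Without the predator, H → K = 99.1. Since 99.1 < 150, the predator cannot invade.

Threshold H = 150; K < 150, so no, the predator goes extinct.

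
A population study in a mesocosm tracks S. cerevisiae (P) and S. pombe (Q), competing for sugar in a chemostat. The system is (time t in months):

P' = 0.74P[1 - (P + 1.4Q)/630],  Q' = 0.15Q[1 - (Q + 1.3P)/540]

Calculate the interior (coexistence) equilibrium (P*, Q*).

Setting both brackets to zero gives the nullclines P + 1.4Q = 630 and 1.3P + Q = 540.
Substituting Q = 540 - 1.3P into the first: P(1 - 1.4·1.3) = 630 - 1.4·540.
So P* = -126/-0.82 = 154, and then Q* = 540 - 1.3·154 = 340.

P* ≈ 154, Q* ≈ 340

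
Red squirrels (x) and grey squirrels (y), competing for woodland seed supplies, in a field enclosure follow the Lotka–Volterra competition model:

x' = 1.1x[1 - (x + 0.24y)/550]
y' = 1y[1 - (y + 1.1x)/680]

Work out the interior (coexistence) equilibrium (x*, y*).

Setting both brackets to zero gives the nullclines x + 0.24y = 550 and 1.1x + y = 680.
Substituting y = 680 - 1.1x into the first: x(1 - 0.24·1.1) = 550 - 0.24·680.
So x* = 387/0.736 = 526, and then y* = 680 - 1.1·526 = 102.

x* ≈ 526, y* ≈ 102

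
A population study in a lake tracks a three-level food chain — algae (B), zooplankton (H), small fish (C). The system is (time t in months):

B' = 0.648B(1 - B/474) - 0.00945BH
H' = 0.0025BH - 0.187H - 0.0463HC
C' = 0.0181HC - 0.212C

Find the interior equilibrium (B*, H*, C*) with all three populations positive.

From dC/dt = 0: 0.0181H* = 0.212, so H* = 11.7.
From dB/dt = 0: 0.648(1 - B*/474) = 0.00945·11.7, giving B* = 474·(1 - 0.171) = 393.
From dH/dt = 0: 0.0025·393 - 0.187 = 0.0463C*, so C* = 0.796/0.0463 = 17.2.

B* ≈ 393, H* ≈ 11.7, C* ≈ 17.2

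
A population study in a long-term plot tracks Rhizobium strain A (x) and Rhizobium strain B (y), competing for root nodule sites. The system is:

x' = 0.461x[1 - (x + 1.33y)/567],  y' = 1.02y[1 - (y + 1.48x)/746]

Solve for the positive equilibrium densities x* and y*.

x* ≈ 439, y* ≈ 96.2

Setting both brackets to zero gives the nullclines x + 1.33y = 567 and 1.48x + y = 746.
Substituting y = 746 - 1.48x into the first: x(1 - 1.33·1.48) = 567 - 1.33·746.
So x* = -425/-0.968 = 439, and then y* = 746 - 1.48·439 = 96.2.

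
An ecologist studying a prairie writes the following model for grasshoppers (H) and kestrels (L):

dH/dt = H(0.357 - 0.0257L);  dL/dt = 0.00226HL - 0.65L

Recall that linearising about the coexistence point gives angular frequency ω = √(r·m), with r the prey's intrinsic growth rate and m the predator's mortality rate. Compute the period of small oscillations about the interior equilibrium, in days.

Here r = 0.357 and m = 0.65, so r·m = 0.232.
ω = √0.232 = 0.482 per day, hence T = 2π/ω ≈ 13 days.

T ≈ 13 days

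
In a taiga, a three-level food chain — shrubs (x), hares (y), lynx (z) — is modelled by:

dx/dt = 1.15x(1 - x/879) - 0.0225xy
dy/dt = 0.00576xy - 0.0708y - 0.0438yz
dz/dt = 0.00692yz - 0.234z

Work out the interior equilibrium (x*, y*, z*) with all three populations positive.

x* ≈ 297, y* ≈ 33.8, z* ≈ 37.5

From dz/dt = 0: 0.00692y* = 0.234, so y* = 33.8.
From dx/dt = 0: 1.15(1 - x*/879) = 0.0225·33.8, giving x* = 879·(1 - 0.662) = 297.
From dy/dt = 0: 0.00576·297 - 0.0708 = 0.0438z*, so z* = 1.64/0.0438 = 37.5.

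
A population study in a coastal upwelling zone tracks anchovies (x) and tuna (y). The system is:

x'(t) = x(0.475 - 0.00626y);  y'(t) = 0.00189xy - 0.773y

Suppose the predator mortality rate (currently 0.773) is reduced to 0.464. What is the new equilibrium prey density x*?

x* ≈ 246

At the interior fixed point, setting dy/dt = 0 with y > 0 fixes x* = (predator death rate)/(xy coefficient) — independent of the other coefficients.
With the change, x* = 0.464/0.00189 = 246; it falls from 409.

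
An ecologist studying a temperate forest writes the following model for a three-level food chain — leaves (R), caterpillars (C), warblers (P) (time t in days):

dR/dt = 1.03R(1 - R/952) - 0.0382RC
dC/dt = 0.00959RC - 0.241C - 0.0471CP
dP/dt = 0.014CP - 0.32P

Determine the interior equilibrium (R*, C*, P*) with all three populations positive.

From dP/dt = 0: 0.014C* = 0.32, so C* = 22.9.
From dR/dt = 0: 1.03(1 - R*/952) = 0.0382·22.9, giving R* = 952·(1 - 0.848) = 145.
From dC/dt = 0: 0.00959·145 - 0.241 = 0.0471P*, so P* = 1.15/0.0471 = 24.4.

R* ≈ 145, C* ≈ 22.9, P* ≈ 24.4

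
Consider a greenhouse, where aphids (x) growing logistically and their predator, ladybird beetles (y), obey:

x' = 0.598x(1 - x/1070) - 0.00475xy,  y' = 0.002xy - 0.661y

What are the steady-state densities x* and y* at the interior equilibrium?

From dy/dt = 0 with y > 0: 0.002x* = 0.661, so x* = 330.
Substitute into dx/dt = 0: 0.598(1 - 330/1070) = 0.00475y*.
The bracket is 0.691, giving y* = 0.413/0.00475 = 87.

x* ≈ 330, y* ≈ 87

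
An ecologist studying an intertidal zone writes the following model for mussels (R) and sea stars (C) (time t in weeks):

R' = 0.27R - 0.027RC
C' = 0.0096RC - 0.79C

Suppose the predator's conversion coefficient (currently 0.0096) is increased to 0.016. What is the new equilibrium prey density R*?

At the interior fixed point, setting dC/dt = 0 with C > 0 fixes R* = (predator death rate)/(RC coefficient) — independent of the other coefficients.
With the change, R* = 0.79/0.016 = 49.4; it falls from 82.3.

R* ≈ 49.4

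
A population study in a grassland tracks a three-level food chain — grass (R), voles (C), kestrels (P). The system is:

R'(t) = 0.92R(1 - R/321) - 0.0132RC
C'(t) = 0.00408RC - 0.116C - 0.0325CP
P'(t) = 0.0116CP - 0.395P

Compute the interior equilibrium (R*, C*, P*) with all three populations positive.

From dP/dt = 0: 0.0116C* = 0.395, so C* = 34.1.
From dR/dt = 0: 0.92(1 - R*/321) = 0.0132·34.1, giving R* = 321·(1 - 0.489) = 164.
From dC/dt = 0: 0.00408·164 - 0.116 = 0.0325P*, so P* = 0.554/0.0325 = 17.

R* ≈ 164, C* ≈ 34.1, P* ≈ 17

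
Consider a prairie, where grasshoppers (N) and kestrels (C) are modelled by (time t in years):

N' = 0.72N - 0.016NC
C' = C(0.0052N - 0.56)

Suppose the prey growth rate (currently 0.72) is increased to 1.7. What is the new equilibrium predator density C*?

C* ≈ 106

At the interior fixed point, setting dN/dt = 0 with N > 0 fixes C* = (prey growth rate)/(NC coefficient) — independent of the other coefficients.
With the change, C* = 1.7/0.016 = 106; it rises from 45.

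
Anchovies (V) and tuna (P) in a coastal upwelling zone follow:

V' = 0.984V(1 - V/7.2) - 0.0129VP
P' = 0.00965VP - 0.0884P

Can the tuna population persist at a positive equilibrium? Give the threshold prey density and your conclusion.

Threshold V = 9.16; K < 9.16, so no, the predator goes extinct.

The predator equation gives dP/dt > 0 only when V > 0.0884/0.00965 = 9.16.
Without the predator, V → K = 7.2. Since 7.2 < 9.16, the predator cannot invade.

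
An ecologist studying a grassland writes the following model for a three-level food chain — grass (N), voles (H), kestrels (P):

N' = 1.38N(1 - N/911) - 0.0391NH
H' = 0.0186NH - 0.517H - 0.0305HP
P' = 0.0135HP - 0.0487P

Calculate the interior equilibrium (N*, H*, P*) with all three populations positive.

From dP/dt = 0: 0.0135H* = 0.0487, so H* = 3.61.
From dN/dt = 0: 1.38(1 - N*/911) = 0.0391·3.61, giving N* = 911·(1 - 0.102) = 818.
From dH/dt = 0: 0.0186·818 - 0.517 = 0.0305P*, so P* = 14.7/0.0305 = 482.

N* ≈ 818, H* ≈ 3.61, P* ≈ 482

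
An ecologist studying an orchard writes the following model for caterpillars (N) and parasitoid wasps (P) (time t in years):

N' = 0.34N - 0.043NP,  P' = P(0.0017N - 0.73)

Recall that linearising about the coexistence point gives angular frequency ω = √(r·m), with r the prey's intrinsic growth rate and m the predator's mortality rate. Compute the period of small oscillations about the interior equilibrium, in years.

T ≈ 12.6 years

Here r = 0.34 and m = 0.73, so r·m = 0.248.
ω = √0.248 = 0.498 per year, hence T = 2π/ω ≈ 12.6 years.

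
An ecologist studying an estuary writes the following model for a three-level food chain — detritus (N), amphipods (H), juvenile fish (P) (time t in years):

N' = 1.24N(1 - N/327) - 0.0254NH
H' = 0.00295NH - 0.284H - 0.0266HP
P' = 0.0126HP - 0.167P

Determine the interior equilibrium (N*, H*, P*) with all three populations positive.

N* ≈ 238, H* ≈ 13.3, P* ≈ 15.7

From dP/dt = 0: 0.0126H* = 0.167, so H* = 13.3.
From dN/dt = 0: 1.24(1 - N*/327) = 0.0254·13.3, giving N* = 327·(1 - 0.271) = 238.
From dH/dt = 0: 0.00295·238 - 0.284 = 0.0266P*, so P* = 0.419/0.0266 = 15.7.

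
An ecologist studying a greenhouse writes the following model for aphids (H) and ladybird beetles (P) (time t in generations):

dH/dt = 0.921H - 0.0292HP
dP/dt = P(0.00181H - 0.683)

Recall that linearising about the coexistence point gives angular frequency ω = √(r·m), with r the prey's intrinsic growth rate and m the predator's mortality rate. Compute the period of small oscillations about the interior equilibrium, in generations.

T ≈ 7.92 generations

Here r = 0.921 and m = 0.683, so r·m = 0.629.
ω = √0.629 = 0.793 per generation, hence T = 2π/ω ≈ 7.92 generations.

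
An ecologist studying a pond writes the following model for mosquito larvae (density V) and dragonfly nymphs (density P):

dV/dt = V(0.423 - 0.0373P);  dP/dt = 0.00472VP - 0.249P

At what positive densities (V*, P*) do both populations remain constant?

V* ≈ 52.8, P* ≈ 11.3

Set dP/dt = 0 with P > 0: 0.00472V - 0.249 = 0, so V* = 0.249/0.00472 = 52.8.
Set dV/dt = 0 with V > 0: 0.423 - 0.0373P = 0, so P* = 0.423/0.0373 = 11.3.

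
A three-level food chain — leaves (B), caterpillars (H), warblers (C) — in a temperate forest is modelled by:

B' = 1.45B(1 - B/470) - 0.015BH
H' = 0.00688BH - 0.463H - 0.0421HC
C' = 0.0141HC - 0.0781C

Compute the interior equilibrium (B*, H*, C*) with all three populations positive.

From dC/dt = 0: 0.0141H* = 0.0781, so H* = 5.54.
From dB/dt = 0: 1.45(1 - B*/470) = 0.015·5.54, giving B* = 470·(1 - 0.0573) = 443.
From dH/dt = 0: 0.00688·443 - 0.463 = 0.0421C*, so C* = 2.59/0.0421 = 61.4.

B* ≈ 443, H* ≈ 5.54, C* ≈ 61.4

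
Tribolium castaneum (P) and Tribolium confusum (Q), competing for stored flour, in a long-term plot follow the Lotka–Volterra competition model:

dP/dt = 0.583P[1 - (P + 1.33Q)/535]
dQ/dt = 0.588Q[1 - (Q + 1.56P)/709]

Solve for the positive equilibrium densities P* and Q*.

P* ≈ 380, Q* ≈ 117

Setting both brackets to zero gives the nullclines P + 1.33Q = 535 and 1.56P + Q = 709.
Substituting Q = 709 - 1.56P into the first: P(1 - 1.33·1.56) = 535 - 1.33·709.
So P* = -408/-1.07 = 380, and then Q* = 709 - 1.56·380 = 117.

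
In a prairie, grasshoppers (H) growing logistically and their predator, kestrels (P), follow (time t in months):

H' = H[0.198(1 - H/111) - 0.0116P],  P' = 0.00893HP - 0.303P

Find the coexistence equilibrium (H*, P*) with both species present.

H* ≈ 33.9, P* ≈ 11.9

From dP/dt = 0 with P > 0: 0.00893H* = 0.303, so H* = 33.9.
Substitute into dH/dt = 0: 0.198(1 - 33.9/111) = 0.0116P*.
The bracket is 0.694, giving P* = 0.137/0.0116 = 11.9.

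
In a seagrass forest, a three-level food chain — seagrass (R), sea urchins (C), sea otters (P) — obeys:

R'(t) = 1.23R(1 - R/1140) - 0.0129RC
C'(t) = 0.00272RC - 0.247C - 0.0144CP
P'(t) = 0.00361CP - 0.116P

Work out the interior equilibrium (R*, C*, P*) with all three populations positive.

R* ≈ 756, C* ≈ 32.1, P* ≈ 126

From dP/dt = 0: 0.00361C* = 0.116, so C* = 32.1.
From dR/dt = 0: 1.23(1 - R*/1140) = 0.0129·32.1, giving R* = 1140·(1 - 0.337) = 756.
From dC/dt = 0: 0.00272·756 - 0.247 = 0.0144P*, so P* = 1.81/0.0144 = 126.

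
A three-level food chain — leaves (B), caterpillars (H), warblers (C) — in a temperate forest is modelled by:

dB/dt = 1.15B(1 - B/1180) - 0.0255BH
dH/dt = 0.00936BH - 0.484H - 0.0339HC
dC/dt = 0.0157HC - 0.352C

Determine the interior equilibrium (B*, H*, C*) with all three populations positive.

From dC/dt = 0: 0.0157H* = 0.352, so H* = 22.4.
From dB/dt = 0: 1.15(1 - B*/1180) = 0.0255·22.4, giving B* = 1180·(1 - 0.497) = 593.
From dH/dt = 0: 0.00936·593 - 0.484 = 0.0339C*, so C* = 5.07/0.0339 = 150.

B* ≈ 593, H* ≈ 22.4, C* ≈ 150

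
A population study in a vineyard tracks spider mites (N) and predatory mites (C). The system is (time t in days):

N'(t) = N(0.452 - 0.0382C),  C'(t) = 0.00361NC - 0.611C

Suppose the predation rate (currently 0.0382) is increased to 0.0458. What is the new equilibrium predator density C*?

At the interior fixed point, setting dN/dt = 0 with N > 0 fixes C* = (prey growth rate)/(NC coefficient) — independent of the other coefficients.
With the change, C* = 0.452/0.0458 = 9.87; it falls from 11.8.

C* ≈ 9.87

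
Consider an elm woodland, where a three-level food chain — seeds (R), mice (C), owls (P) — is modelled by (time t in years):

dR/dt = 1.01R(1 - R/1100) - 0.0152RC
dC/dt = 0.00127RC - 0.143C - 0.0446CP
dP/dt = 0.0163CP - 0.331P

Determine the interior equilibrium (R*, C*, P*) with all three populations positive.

R* ≈ 764, C* ≈ 20.3, P* ≈ 18.5

From dP/dt = 0: 0.0163C* = 0.331, so C* = 20.3.
From dR/dt = 0: 1.01(1 - R*/1100) = 0.0152·20.3, giving R* = 1100·(1 - 0.306) = 764.
From dC/dt = 0: 0.00127·764 - 0.143 = 0.0446P*, so P* = 0.827/0.0446 = 18.5.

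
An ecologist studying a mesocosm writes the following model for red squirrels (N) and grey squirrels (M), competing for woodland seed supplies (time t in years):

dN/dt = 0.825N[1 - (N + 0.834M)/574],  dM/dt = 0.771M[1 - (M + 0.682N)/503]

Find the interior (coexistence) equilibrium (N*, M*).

N* ≈ 358, M* ≈ 259

Setting both brackets to zero gives the nullclines N + 0.834M = 574 and 0.682N + M = 503.
Substituting M = 503 - 0.682N into the first: N(1 - 0.834·0.682) = 574 - 0.834·503.
So N* = 154/0.431 = 358, and then M* = 503 - 0.682·358 = 259.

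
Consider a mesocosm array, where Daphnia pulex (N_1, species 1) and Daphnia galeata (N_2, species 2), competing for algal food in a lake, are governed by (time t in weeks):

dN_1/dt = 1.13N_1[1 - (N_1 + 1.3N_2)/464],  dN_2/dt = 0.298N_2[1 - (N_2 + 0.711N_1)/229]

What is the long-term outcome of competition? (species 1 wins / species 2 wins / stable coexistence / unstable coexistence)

species 1 excludes species 2

Compare the nullcline intercepts: K1/α12 = 464/1.3 = 357 > K2 = 229; K2/α21 = 229/0.711 = 322 < K1 = 464.
Since the inequalities point opposite ways, species 1 can invade but species 2 cannot.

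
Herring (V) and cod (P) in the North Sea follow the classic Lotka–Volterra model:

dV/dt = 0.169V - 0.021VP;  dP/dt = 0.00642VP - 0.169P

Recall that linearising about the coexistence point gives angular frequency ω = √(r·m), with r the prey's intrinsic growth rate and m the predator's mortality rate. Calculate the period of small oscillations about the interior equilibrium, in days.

Here r = 0.169 and m = 0.169, so r·m = 0.0286.
ω = √0.0286 = 0.169 per day, hence T = 2π/ω ≈ 37.2 days.

T ≈ 37.2 days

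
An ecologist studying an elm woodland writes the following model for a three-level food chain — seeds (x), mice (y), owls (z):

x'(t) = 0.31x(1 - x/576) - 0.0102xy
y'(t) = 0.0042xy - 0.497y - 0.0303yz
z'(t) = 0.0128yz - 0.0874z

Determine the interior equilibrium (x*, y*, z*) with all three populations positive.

x* ≈ 447, y* ≈ 6.83, z* ≈ 45.5

From dz/dt = 0: 0.0128y* = 0.0874, so y* = 6.83.
From dx/dt = 0: 0.31(1 - x*/576) = 0.0102·6.83, giving x* = 576·(1 - 0.225) = 447.
From dy/dt = 0: 0.0042·447 - 0.497 = 0.0303z*, so z* = 1.38/0.0303 = 45.5.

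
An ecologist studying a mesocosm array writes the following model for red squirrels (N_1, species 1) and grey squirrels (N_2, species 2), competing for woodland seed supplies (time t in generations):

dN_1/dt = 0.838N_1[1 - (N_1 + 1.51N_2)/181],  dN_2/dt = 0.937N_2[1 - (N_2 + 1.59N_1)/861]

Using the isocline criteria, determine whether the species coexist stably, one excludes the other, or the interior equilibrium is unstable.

Compare the nullcline intercepts: K1/α12 = 181/1.51 = 120 < K2 = 861; K2/α21 = 861/1.59 = 542 > K1 = 181.
Since the inequalities point opposite ways, species 2 can invade but species 1 cannot.

species 2 excludes species 1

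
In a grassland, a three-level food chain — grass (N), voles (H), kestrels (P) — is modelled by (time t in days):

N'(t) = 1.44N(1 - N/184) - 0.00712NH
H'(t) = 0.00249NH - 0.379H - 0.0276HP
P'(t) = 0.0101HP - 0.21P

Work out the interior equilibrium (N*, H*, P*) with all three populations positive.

N* ≈ 165, H* ≈ 20.8, P* ≈ 1.16

From dP/dt = 0: 0.0101H* = 0.21, so H* = 20.8.
From dN/dt = 0: 1.44(1 - N*/184) = 0.00712·20.8, giving N* = 184·(1 - 0.103) = 165.
From dH/dt = 0: 0.00249·165 - 0.379 = 0.0276P*, so P* = 0.0321/0.0276 = 1.16.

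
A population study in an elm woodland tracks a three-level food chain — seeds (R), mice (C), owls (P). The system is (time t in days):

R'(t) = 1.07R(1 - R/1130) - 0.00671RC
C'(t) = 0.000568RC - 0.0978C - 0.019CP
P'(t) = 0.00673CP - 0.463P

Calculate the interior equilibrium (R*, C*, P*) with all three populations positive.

From dP/dt = 0: 0.00673C* = 0.463, so C* = 68.8.
From dR/dt = 0: 1.07(1 - R*/1130) = 0.00671·68.8, giving R* = 1130·(1 - 0.431) = 642.
From dC/dt = 0: 0.000568·642 - 0.0978 = 0.019P*, so P* = 0.267/0.019 = 14.1.

R* ≈ 642, C* ≈ 68.8, P* ≈ 14.1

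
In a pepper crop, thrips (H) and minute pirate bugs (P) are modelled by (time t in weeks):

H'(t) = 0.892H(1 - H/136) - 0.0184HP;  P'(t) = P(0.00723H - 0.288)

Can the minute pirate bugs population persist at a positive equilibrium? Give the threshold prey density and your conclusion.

Threshold H = 39.8; K > 39.8, so yes, the predator persists.

The predator equation gives dP/dt > 0 only when H > 0.288/0.00723 = 39.8.
Without the predator, H → K = 136. Since 136 > 39.8, the predator can invade and persist.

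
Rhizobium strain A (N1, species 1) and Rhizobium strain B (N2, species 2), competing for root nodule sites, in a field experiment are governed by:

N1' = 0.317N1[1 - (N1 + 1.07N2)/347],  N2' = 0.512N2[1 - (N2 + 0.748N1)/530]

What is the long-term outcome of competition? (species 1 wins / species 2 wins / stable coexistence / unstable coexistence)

Compare the nullcline intercepts: K1/α12 = 347/1.07 = 324 < K2 = 530; K2/α21 = 530/0.748 = 709 > K1 = 347.
Since the inequalities point opposite ways, species 2 can invade but species 1 cannot.

species 2 excludes species 1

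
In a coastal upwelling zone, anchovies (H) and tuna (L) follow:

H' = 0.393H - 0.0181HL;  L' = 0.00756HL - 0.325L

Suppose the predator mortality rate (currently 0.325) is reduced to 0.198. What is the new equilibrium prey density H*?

At the interior fixed point, setting dL/dt = 0 with L > 0 fixes H* = (predator death rate)/(HL coefficient) — independent of the other coefficients.
With the change, H* = 0.198/0.00756 = 26.2; it falls from 43.

H* ≈ 26.2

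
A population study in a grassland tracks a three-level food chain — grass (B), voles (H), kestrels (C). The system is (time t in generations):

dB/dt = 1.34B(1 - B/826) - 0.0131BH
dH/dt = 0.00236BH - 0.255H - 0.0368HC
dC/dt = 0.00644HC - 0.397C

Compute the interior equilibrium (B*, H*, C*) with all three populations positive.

From dC/dt = 0: 0.00644H* = 0.397, so H* = 61.6.
From dB/dt = 0: 1.34(1 - B*/826) = 0.0131·61.6, giving B* = 826·(1 - 0.603) = 328.
From dH/dt = 0: 0.00236·328 - 0.255 = 0.0368C*, so C* = 0.52/0.0368 = 14.1.

B* ≈ 328, H* ≈ 61.6, C* ≈ 14.1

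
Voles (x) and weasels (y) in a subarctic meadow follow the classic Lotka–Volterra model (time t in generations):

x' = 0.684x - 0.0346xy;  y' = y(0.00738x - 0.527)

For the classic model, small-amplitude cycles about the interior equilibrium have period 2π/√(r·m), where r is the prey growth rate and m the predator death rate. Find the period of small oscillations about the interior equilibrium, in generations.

T ≈ 10.5 generations

Here r = 0.684 and m = 0.527, so r·m = 0.36.
ω = √0.36 = 0.6 per generation, hence T = 2π/ω ≈ 10.5 generations.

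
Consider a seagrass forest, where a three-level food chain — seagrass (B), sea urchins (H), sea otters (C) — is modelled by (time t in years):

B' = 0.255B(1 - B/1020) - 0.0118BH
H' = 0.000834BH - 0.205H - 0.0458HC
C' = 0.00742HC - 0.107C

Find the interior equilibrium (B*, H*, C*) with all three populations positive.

From dC/dt = 0: 0.00742H* = 0.107, so H* = 14.4.
From dB/dt = 0: 0.255(1 - B*/1020) = 0.0118·14.4, giving B* = 1020·(1 - 0.667) = 339.
From dH/dt = 0: 0.000834·339 - 0.205 = 0.0458C*, so C* = 0.078/0.0458 = 1.7.

B* ≈ 339, H* ≈ 14.4, C* ≈ 1.7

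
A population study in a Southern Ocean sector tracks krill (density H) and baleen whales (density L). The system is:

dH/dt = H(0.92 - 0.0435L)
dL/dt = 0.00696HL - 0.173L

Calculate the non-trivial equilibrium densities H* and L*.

H* ≈ 24.9, L* ≈ 21.1

Set dL/dt = 0 with L > 0: 0.00696H - 0.173 = 0, so H* = 0.173/0.00696 = 24.9.
Set dH/dt = 0 with H > 0: 0.92 - 0.0435L = 0, so L* = 0.92/0.0435 = 21.1.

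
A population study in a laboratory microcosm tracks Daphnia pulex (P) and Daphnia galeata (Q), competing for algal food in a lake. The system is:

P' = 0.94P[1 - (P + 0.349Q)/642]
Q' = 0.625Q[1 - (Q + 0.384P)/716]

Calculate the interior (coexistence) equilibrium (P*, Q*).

P* ≈ 453, Q* ≈ 542

Setting both brackets to zero gives the nullclines P + 0.349Q = 642 and 0.384P + Q = 716.
Substituting Q = 716 - 0.384P into the first: P(1 - 0.349·0.384) = 642 - 0.349·716.
So P* = 392/0.866 = 453, and then Q* = 716 - 0.384·453 = 542.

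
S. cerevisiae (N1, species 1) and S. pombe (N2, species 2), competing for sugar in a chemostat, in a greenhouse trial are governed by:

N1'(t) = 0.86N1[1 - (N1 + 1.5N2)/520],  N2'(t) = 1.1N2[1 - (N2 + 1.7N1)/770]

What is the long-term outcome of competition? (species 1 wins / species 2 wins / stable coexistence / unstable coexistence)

unstable coexistence (outcome depends on initial conditions)

Compare the nullcline intercepts: K1/α12 = 520/1.5 = 347 < K2 = 770; K2/α21 = 770/1.7 = 453 < K1 = 520.
Since both are reversed, neither can invade when rare; the interior point is a saddle.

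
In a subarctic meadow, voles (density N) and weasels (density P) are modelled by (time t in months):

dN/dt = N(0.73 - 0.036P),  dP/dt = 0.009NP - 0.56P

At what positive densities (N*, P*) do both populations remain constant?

Set dP/dt = 0 with P > 0: 0.009N - 0.56 = 0, so N* = 0.56/0.009 = 62.2.
Set dN/dt = 0 with N > 0: 0.73 - 0.036P = 0, so P* = 0.73/0.036 = 20.3.

N* ≈ 62.2, P* ≈ 20.3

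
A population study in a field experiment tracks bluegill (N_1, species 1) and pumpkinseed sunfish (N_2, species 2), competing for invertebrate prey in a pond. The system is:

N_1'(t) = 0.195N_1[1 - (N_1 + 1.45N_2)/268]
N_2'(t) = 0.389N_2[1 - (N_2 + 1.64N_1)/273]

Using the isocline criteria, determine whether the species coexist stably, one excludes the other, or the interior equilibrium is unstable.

Compare the nullcline intercepts: K1/α12 = 268/1.45 = 185 < K2 = 273; K2/α21 = 273/1.64 = 166 < K1 = 268.
Since both are reversed, neither can invade when rare; the interior point is a saddle.

unstable coexistence (outcome depends on initial conditions)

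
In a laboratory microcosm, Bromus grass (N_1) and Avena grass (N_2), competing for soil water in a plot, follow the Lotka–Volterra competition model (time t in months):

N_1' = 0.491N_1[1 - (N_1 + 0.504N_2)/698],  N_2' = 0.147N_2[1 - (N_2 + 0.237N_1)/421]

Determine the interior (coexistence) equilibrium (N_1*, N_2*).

Setting both brackets to zero gives the nullclines N_1 + 0.504N_2 = 698 and 0.237N_1 + N_2 = 421.
Substituting N_2 = 421 - 0.237N_1 into the first: N_1(1 - 0.504·0.237) = 698 - 0.504·421.
So N_1* = 486/0.881 = 552, and then N_2* = 421 - 0.237·552 = 290.

N_1* ≈ 552, N_2* ≈ 290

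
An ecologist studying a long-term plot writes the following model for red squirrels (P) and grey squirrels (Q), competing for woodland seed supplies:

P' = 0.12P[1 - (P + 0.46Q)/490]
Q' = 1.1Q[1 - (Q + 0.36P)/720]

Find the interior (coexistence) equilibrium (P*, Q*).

P* ≈ 190, Q* ≈ 651

Setting both brackets to zero gives the nullclines P + 0.46Q = 490 and 0.36P + Q = 720.
Substituting Q = 720 - 0.36P into the first: P(1 - 0.46·0.36) = 490 - 0.46·720.
So P* = 159/0.834 = 190, and then Q* = 720 - 0.36·190 = 651.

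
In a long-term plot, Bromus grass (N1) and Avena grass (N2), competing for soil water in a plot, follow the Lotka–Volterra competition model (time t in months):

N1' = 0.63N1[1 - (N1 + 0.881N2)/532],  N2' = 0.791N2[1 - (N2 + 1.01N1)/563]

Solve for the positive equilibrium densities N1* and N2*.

Setting both brackets to zero gives the nullclines N1 + 0.881N2 = 532 and 1.01N1 + N2 = 563.
Substituting N2 = 563 - 1.01N1 into the first: N1(1 - 0.881·1.01) = 532 - 0.881·563.
So N1* = 36/0.11 = 327, and then N2* = 563 - 1.01·327 = 233.

N1* ≈ 327, N2* ≈ 233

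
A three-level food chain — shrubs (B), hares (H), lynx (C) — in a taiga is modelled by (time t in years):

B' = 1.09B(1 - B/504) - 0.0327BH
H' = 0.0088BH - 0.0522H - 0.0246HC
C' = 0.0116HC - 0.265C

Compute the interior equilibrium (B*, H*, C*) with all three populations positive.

From dC/dt = 0: 0.0116H* = 0.265, so H* = 22.8.
From dB/dt = 0: 1.09(1 - B*/504) = 0.0327·22.8, giving B* = 504·(1 - 0.685) = 159.
From dH/dt = 0: 0.0088·159 - 0.0522 = 0.0246C*, so C* = 1.34/0.0246 = 54.6.

B* ≈ 159, H* ≈ 22.8, C* ≈ 54.6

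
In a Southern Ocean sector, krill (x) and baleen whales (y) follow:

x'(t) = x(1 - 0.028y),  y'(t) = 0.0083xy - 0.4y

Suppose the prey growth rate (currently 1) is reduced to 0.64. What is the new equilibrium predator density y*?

y* ≈ 22.9

At the interior fixed point, setting dx/dt = 0 with x > 0 fixes y* = (prey growth rate)/(xy coefficient) — independent of the other coefficients.
With the change, y* = 0.64/0.028 = 22.9; it falls from 35.7.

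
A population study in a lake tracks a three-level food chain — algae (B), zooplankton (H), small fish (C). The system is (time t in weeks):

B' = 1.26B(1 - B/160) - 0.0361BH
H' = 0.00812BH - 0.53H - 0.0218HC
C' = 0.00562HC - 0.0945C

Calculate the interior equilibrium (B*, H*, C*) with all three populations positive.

From dC/dt = 0: 0.00562H* = 0.0945, so H* = 16.8.
From dB/dt = 0: 1.26(1 - B*/160) = 0.0361·16.8, giving B* = 160·(1 - 0.482) = 82.9.
From dH/dt = 0: 0.00812·82.9 - 0.53 = 0.0218C*, so C* = 0.143/0.0218 = 6.57.

B* ≈ 82.9, H* ≈ 16.8, C* ≈ 6.57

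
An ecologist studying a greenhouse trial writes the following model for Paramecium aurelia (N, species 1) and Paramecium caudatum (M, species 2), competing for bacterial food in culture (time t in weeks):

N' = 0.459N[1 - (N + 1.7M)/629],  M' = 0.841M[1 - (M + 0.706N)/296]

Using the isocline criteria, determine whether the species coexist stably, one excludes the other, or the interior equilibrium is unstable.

Compare the nullcline intercepts: K1/α12 = 629/1.7 = 370 > K2 = 296; K2/α21 = 296/0.706 = 419 < K1 = 629.
Since the inequalities point opposite ways, species 1 can invade but species 2 cannot.

species 1 excludes species 2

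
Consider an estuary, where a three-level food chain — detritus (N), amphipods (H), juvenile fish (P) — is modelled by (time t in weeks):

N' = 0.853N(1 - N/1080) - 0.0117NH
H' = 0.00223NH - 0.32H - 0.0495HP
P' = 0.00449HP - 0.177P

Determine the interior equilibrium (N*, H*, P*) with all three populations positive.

N* ≈ 496, H* ≈ 39.4, P* ≈ 15.9

From dP/dt = 0: 0.00449H* = 0.177, so H* = 39.4.
From dN/dt = 0: 0.853(1 - N*/1080) = 0.0117·39.4, giving N* = 1080·(1 - 0.541) = 496.
From dH/dt = 0: 0.00223·496 - 0.32 = 0.0495P*, so P* = 0.786/0.0495 = 15.9.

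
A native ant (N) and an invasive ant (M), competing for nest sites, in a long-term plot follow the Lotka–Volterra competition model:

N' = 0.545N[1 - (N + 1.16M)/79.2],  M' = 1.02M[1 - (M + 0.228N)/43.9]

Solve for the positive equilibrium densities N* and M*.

N* ≈ 38.4, M* ≈ 35.1

Setting both brackets to zero gives the nullclines N + 1.16M = 79.2 and 0.228N + M = 43.9.
Substituting M = 43.9 - 0.228N into the first: N(1 - 1.16·0.228) = 79.2 - 1.16·43.9.
So N* = 28.3/0.736 = 38.4, and then M* = 43.9 - 0.228·38.4 = 35.1.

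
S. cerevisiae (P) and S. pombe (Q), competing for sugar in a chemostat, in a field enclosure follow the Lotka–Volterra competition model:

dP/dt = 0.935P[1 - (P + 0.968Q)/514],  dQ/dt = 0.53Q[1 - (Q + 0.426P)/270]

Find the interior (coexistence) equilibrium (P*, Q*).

P* ≈ 430, Q* ≈ 86.9

Setting both brackets to zero gives the nullclines P + 0.968Q = 514 and 0.426P + Q = 270.
Substituting Q = 270 - 0.426P into the first: P(1 - 0.968·0.426) = 514 - 0.968·270.
So P* = 253/0.588 = 430, and then Q* = 270 - 0.426·430 = 86.9.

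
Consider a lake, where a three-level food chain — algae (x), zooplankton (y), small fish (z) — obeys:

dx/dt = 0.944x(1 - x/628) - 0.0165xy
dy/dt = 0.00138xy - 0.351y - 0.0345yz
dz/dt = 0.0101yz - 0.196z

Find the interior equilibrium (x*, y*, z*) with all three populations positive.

x* ≈ 415, y* ≈ 19.4, z* ≈ 6.43

From dz/dt = 0: 0.0101y* = 0.196, so y* = 19.4.
From dx/dt = 0: 0.944(1 - x*/628) = 0.0165·19.4, giving x* = 628·(1 - 0.339) = 415.
From dy/dt = 0: 0.00138·415 - 0.351 = 0.0345z*, so z* = 0.222/0.0345 = 6.43.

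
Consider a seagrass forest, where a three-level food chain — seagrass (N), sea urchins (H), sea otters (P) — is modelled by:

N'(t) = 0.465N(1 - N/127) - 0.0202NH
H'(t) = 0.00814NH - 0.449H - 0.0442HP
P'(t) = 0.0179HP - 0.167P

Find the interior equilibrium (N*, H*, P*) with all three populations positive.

From dP/dt = 0: 0.0179H* = 0.167, so H* = 9.33.
From dN/dt = 0: 0.465(1 - N*/127) = 0.0202·9.33, giving N* = 127·(1 - 0.405) = 75.5.
From dH/dt = 0: 0.00814·75.5 - 0.449 = 0.0442P*, so P* = 0.166/0.0442 = 3.75.

N* ≈ 75.5, H* ≈ 9.33, P* ≈ 3.75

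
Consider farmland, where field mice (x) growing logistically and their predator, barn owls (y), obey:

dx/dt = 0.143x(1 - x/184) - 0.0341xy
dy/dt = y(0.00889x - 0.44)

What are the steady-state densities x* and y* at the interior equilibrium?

x* ≈ 49.5, y* ≈ 3.07

From dy/dt = 0 with y > 0: 0.00889x* = 0.44, so x* = 49.5.
Substitute into dx/dt = 0: 0.143(1 - 49.5/184) = 0.0341y*.
The bracket is 0.731, giving y* = 0.105/0.0341 = 3.07.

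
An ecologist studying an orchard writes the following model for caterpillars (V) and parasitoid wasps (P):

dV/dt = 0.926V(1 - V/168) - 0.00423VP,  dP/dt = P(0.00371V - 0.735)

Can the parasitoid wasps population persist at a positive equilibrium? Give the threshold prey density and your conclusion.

Threshold V = 198; K < 198, so no, the predator goes extinct.

The predator equation gives dP/dt > 0 only when V > 0.735/0.00371 = 198.
Without the predator, V → K = 168. Since 168 < 198, the predator cannot invade.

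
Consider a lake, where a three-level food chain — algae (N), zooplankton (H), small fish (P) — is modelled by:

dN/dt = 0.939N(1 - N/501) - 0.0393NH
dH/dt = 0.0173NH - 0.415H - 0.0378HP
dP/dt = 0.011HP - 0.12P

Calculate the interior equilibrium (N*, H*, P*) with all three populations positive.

N* ≈ 272, H* ≈ 10.9, P* ≈ 114

From dP/dt = 0: 0.011H* = 0.12, so H* = 10.9.
From dN/dt = 0: 0.939(1 - N*/501) = 0.0393·10.9, giving N* = 501·(1 - 0.457) = 272.
From dH/dt = 0: 0.0173·272 - 0.415 = 0.0378P*, so P* = 4.29/0.0378 = 114.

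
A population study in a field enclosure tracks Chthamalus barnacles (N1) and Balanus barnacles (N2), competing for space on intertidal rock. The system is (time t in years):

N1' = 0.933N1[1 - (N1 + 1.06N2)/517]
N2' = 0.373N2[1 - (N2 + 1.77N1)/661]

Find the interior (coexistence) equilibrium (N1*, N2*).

Setting both brackets to zero gives the nullclines N1 + 1.06N2 = 517 and 1.77N1 + N2 = 661.
Substituting N2 = 661 - 1.77N1 into the first: N1(1 - 1.06·1.77) = 517 - 1.06·661.
So N1* = -184/-0.876 = 210, and then N2* = 661 - 1.77·210 = 290.

N1* ≈ 210, N2* ≈ 290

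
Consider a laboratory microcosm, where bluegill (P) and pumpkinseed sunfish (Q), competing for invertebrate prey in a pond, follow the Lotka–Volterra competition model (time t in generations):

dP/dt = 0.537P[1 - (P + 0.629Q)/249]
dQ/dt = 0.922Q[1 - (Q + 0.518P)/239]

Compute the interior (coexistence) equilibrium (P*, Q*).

P* ≈ 146, Q* ≈ 163

Setting both brackets to zero gives the nullclines P + 0.629Q = 249 and 0.518P + Q = 239.
Substituting Q = 239 - 0.518P into the first: P(1 - 0.629·0.518) = 249 - 0.629·239.
So P* = 98.7/0.674 = 146, and then Q* = 239 - 0.518·146 = 163.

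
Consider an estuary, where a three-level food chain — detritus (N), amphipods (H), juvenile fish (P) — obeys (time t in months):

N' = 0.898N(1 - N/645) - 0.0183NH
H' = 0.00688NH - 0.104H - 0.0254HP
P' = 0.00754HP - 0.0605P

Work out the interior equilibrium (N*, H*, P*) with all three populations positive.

From dP/dt = 0: 0.00754H* = 0.0605, so H* = 8.02.
From dN/dt = 0: 0.898(1 - N*/645) = 0.0183·8.02, giving N* = 645·(1 - 0.164) = 540.
From dH/dt = 0: 0.00688·540 - 0.104 = 0.0254P*, so P* = 3.61/0.0254 = 142.

N* ≈ 540, H* ≈ 8.02, P* ≈ 142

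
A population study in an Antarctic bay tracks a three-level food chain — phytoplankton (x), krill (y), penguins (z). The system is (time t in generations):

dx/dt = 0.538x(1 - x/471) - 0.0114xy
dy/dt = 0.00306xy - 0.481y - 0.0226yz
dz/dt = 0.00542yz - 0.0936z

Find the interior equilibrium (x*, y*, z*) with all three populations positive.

From dz/dt = 0: 0.00542y* = 0.0936, so y* = 17.3.
From dx/dt = 0: 0.538(1 - x*/471) = 0.0114·17.3, giving x* = 471·(1 - 0.366) = 299.
From dy/dt = 0: 0.00306·299 - 0.481 = 0.0226z*, so z* = 0.433/0.0226 = 19.2.

x* ≈ 299, y* ≈ 17.3, z* ≈ 19.2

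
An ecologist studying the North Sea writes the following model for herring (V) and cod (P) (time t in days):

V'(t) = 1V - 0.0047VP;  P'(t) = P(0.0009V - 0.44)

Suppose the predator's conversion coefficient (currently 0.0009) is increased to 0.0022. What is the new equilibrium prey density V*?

At the interior fixed point, setting dP/dt = 0 with P > 0 fixes V* = (predator death rate)/(VP coefficient) — independent of the other coefficients.
With the change, V* = 0.44/0.0022 = 200; it falls from 489.

V* ≈ 200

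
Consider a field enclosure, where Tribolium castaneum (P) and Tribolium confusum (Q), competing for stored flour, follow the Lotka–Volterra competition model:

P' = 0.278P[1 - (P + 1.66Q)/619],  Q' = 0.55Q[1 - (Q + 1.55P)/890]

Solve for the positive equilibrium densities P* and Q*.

Setting both brackets to zero gives the nullclines P + 1.66Q = 619 and 1.55P + Q = 890.
Substituting Q = 890 - 1.55P into the first: P(1 - 1.66·1.55) = 619 - 1.66·890.
So P* = -858/-1.57 = 546, and then Q* = 890 - 1.55·546 = 44.2.

P* ≈ 546, Q* ≈ 44.2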